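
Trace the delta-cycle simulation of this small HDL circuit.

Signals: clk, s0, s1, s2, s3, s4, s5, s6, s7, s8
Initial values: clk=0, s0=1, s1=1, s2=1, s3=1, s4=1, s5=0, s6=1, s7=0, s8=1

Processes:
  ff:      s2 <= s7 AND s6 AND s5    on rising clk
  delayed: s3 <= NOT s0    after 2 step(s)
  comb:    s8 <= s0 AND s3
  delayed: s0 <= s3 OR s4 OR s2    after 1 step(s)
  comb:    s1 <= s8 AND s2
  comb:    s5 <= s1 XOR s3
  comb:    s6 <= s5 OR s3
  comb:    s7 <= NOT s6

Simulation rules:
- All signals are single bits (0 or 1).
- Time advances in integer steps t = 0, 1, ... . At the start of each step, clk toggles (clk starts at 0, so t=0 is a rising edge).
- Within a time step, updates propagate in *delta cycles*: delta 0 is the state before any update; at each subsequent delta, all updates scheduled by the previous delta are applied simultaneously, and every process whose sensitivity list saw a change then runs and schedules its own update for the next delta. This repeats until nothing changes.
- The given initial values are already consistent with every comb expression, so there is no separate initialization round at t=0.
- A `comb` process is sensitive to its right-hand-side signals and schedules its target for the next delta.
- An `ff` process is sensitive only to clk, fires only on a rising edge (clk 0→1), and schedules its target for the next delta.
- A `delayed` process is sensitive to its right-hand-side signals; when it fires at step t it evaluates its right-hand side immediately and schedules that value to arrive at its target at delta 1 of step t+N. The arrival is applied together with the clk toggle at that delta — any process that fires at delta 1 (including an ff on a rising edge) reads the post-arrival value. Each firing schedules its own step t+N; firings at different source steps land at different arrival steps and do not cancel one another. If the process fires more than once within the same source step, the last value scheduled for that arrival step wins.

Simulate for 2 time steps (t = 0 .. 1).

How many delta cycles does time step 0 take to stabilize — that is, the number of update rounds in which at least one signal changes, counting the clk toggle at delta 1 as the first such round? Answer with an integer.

4

[bits: s6,clk,s4,s7,s5,s3,s2,s1,s8,s0]
t=0: Δ0=1010011111 Δ1=1110011111 Δ2=1110010111 Δ3=1110010011 Δ4=1110110011 | 4Δ
t=1: Δ0=1110110011 Δ1=1010110011 | 1Δ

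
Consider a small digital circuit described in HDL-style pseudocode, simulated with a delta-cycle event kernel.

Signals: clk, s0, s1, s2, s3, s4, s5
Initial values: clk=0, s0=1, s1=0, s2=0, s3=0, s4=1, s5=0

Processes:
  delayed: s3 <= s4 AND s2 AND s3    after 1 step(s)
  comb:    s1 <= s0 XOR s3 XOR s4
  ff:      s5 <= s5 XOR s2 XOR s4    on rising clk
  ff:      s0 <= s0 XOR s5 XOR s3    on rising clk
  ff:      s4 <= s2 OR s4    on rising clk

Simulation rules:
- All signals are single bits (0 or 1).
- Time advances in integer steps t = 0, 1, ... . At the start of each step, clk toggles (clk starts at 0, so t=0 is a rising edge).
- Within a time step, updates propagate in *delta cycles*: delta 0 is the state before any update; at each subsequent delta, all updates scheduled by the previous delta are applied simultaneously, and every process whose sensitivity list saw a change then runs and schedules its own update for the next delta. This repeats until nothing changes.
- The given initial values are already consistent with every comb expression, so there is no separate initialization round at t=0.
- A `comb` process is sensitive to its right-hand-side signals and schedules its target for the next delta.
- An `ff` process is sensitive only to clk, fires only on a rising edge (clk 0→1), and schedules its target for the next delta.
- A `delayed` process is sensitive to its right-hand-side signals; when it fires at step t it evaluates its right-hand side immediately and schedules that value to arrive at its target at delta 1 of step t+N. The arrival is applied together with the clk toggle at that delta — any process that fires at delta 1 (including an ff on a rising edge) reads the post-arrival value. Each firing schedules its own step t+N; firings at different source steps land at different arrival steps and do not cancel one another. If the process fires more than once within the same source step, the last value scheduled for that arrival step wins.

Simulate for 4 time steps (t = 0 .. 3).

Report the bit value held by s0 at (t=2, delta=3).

t0.Δ0 s1=0 s0=1 clk=0 s3=0 s5=0 s4=1 s2=0
t0.Δ1 s1=0 s0=1 clk=1 s3=0 s5=0 s4=1 s2=0
t0.Δ2 s1=0 s0=1 clk=1 s3=0 s5=1 s4=1 s2=0
t1.Δ0 s1=0 s0=1 clk=1 s3=0 s5=1 s4=1 s2=0
t1.Δ1 s1=0 s0=1 clk=0 s3=0 s5=1 s4=1 s2=0
t2.Δ0 s1=0 s0=1 clk=0 s3=0 s5=1 s4=1 s2=0
t2.Δ1 s1=0 s0=1 clk=1 s3=0 s5=1 s4=1 s2=0
t2.Δ2 s1=0 s0=0 clk=1 s3=0 s5=0 s4=1 s2=0
t2.Δ3 s1=1 s0=0 clk=1 s3=0 s5=0 s4=1 s2=0
t3.Δ0 s1=1 s0=0 clk=1 s3=0 s5=0 s4=1 s2=0
t3.Δ1 s1=1 s0=0 clk=0 s3=0 s5=0 s4=1 s2=0

0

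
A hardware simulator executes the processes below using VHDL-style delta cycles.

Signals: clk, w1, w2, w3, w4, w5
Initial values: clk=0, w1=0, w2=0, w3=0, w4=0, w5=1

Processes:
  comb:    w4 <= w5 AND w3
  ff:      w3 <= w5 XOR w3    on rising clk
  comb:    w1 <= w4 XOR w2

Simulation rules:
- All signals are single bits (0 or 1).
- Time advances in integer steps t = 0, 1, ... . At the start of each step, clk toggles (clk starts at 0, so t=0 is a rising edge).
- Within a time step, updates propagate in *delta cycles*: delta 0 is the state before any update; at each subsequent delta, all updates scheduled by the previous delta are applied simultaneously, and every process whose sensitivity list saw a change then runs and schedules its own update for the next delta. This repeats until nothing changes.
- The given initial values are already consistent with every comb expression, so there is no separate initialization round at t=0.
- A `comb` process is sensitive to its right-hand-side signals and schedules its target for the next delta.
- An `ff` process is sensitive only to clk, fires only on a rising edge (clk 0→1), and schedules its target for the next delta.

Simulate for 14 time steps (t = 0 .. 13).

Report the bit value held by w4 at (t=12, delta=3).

1

t=0 Δ0: w5=1 w2=0 w3=0 clk=0 w4=0 w1=0
  Δ1: clk:0→1
  Δ2: w3:0→1
  Δ3: w4:0→1
  Δ4: w1:0→1
  (4Δ to stable)
t=1 Δ0: w5=1 w2=0 w3=1 clk=1 w4=1 w1=1
  Δ1: clk:1→0
  (1Δ to stable)
t=2 Δ0: w5=1 w2=0 w3=1 clk=0 w4=1 w1=1
  Δ1: clk:0→1
  Δ2: w3:1→0
  Δ3: w4:1→0
  Δ4: w1:1→0
  (4Δ to stable)
t=3 Δ0: w5=1 w2=0 w3=0 clk=1 w4=0 w1=0
  Δ1: clk:1→0
  (1Δ to stable)
t=4 Δ0: w5=1 w2=0 w3=0 clk=0 w4=0 w1=0
  Δ1: clk:0→1
  Δ2: w3:0→1
  Δ3: w4:0→1
  Δ4: w1:0→1
  (4Δ to stable)
t=5 Δ0: w5=1 w2=0 w3=1 clk=1 w4=1 w1=1
  Δ1: clk:1→0
  (1Δ to stable)
t=6 Δ0: w5=1 w2=0 w3=1 clk=0 w4=1 w1=1
  Δ1: clk:0→1
  Δ2: w3:1→0
  Δ3: w4:1→0
  Δ4: w1:1→0
  (4Δ to stable)
t=7 Δ0: w5=1 w2=0 w3=0 clk=1 w4=0 w1=0
  Δ1: clk:1→0
  (1Δ to stable)
t=8 Δ0: w5=1 w2=0 w3=0 clk=0 w4=0 w1=0
  Δ1: clk:0→1
  Δ2: w3:0→1
  Δ3: w4:0→1
  Δ4: w1:0→1
  (4Δ to stable)
t=9 Δ0: w5=1 w2=0 w3=1 clk=1 w4=1 w1=1
  Δ1: clk:1→0
  (1Δ to stable)
t=10 Δ0: w5=1 w2=0 w3=1 clk=0 w4=1 w1=1
  Δ1: clk:0→1
  Δ2: w3:1→0
  Δ3: w4:1→0
  Δ4: w1:1→0
  (4Δ to stable)
t=11 Δ0: w5=1 w2=0 w3=0 clk=1 w4=0 w1=0
  Δ1: clk:1→0
  (1Δ to stable)
t=12 Δ0: w5=1 w2=0 w3=0 clk=0 w4=0 w1=0
  Δ1: clk:0→1
  Δ2: w3:0→1
  Δ3: w4:0→1
  Δ4: w1:0→1
  (4Δ to stable)
t=13 Δ0: w5=1 w2=0 w3=1 clk=1 w4=1 w1=1
  Δ1: clk:1→0
  (1Δ to stable)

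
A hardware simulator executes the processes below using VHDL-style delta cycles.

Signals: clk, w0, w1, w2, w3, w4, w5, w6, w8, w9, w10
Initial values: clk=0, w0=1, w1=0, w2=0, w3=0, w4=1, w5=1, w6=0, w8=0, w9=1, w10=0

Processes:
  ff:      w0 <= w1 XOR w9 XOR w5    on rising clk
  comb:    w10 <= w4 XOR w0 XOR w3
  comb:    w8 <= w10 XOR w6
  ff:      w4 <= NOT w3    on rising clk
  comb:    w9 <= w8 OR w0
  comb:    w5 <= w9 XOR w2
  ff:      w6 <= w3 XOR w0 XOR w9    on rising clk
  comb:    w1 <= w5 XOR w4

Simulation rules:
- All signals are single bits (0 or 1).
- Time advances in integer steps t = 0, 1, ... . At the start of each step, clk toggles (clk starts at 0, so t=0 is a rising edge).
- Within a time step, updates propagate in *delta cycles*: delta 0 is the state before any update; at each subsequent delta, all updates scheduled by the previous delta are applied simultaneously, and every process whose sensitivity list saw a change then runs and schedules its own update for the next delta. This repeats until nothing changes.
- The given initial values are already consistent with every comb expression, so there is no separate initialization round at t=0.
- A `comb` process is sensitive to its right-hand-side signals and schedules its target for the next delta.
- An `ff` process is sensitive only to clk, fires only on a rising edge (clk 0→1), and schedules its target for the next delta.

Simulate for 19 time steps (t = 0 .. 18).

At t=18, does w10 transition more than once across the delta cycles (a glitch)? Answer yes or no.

no

t=0 Δ0: w6=0 w0=1 w1=0 w5=1 w9=1 w3=0 w2=0 w4=1 w8=0 clk=0 w10=0
  Δ1: clk:0→1
  Δ2: w0:1→0
  Δ3: w9:1→0, w10:0→1
  Δ4: w5:1→0, w8:0→1
  Δ5: w1:0→1, w9:0→1
  Δ6: w5:0→1
  Δ7: w1:1→0
  (7Δ to stable)
t=1 Δ0: w6=0 w0=0 w1=0 w5=1 w9=1 w3=0 w2=0 w4=1 w8=1 clk=1 w10=1
  Δ1: clk:1→0
  (1Δ to stable)
t=2 Δ0: w6=0 w0=0 w1=0 w5=1 w9=1 w3=0 w2=0 w4=1 w8=1 clk=0 w10=1
  Δ1: clk:0→1
  Δ2: w6:0→1
  Δ3: w8:1→0
  Δ4: w9:1→0
  Δ5: w5:1→0
  Δ6: w1:0→1
  (6Δ to stable)
t=3 Δ0: w6=1 w0=0 w1=1 w5=0 w9=0 w3=0 w2=0 w4=1 w8=0 clk=1 w10=1
  Δ1: clk:1→0
  (1Δ to stable)
t=4 Δ0: w6=1 w0=0 w1=1 w5=0 w9=0 w3=0 w2=0 w4=1 w8=0 clk=0 w10=1
  Δ1: clk:0→1
  Δ2: w6:1→0, w0:0→1
  Δ3: w9:0→1, w8:0→1, w10:1→0
  Δ4: w5:0→1, w8:1→0
  Δ5: w1:1→0
  (5Δ to stable)
t=5 Δ0: w6=0 w0=1 w1=0 w5=1 w9=1 w3=0 w2=0 w4=1 w8=0 clk=1 w10=0
  Δ1: clk:1→0
  (1Δ to stable)
t=6 Δ0: w6=0 w0=1 w1=0 w5=1 w9=1 w3=0 w2=0 w4=1 w8=0 clk=0 w10=0
  Δ1: clk:0→1
  Δ2: w0:1→0
  Δ3: w9:1→0, w10:0→1
  Δ4: w5:1→0, w8:0→1
  Δ5: w1:0→1, w9:0→1
  Δ6: w5:0→1
  Δ7: w1:1→0
  (7Δ to stable)
t=7 Δ0: w6=0 w0=0 w1=0 w5=1 w9=1 w3=0 w2=0 w4=1 w8=1 clk=1 w10=1
  Δ1: clk:1→0
  (1Δ to stable)
t=8 Δ0: w6=0 w0=0 w1=0 w5=1 w9=1 w3=0 w2=0 w4=1 w8=1 clk=0 w10=1
  Δ1: clk:0→1
  Δ2: w6:0→1
  Δ3: w8:1→0
  Δ4: w9:1→0
  Δ5: w5:1→0
  Δ6: w1:0→1
  (6Δ to stable)
t=9 Δ0: w6=1 w0=0 w1=1 w5=0 w9=0 w3=0 w2=0 w4=1 w8=0 clk=1 w10=1
  Δ1: clk:1→0
  (1Δ to stable)
t=10 Δ0: w6=1 w0=0 w1=1 w5=0 w9=0 w3=0 w2=0 w4=1 w8=0 clk=0 w10=1
  Δ1: clk:0→1
  Δ2: w6:1→0, w0:0→1
  Δ3: w9:0→1, w8:0→1, w10:1→0
  Δ4: w5:0→1, w8:1→0
  Δ5: w1:1→0
  (5Δ to stable)
t=11 Δ0: w6=0 w0=1 w1=0 w5=1 w9=1 w3=0 w2=0 w4=1 w8=0 clk=1 w10=0
  Δ1: clk:1→0
  (1Δ to stable)
t=12 Δ0: w6=0 w0=1 w1=0 w5=1 w9=1 w3=0 w2=0 w4=1 w8=0 clk=0 w10=0
  Δ1: clk:0→1
  Δ2: w0:1→0
  Δ3: w9:1→0, w10:0→1
  Δ4: w5:1→0, w8:0→1
  Δ5: w1:0→1, w9:0→1
  Δ6: w5:0→1
  Δ7: w1:1→0
  (7Δ to stable)
t=13 Δ0: w6=0 w0=0 w1=0 w5=1 w9=1 w3=0 w2=0 w4=1 w8=1 clk=1 w10=1
  Δ1: clk:1→0
  (1Δ to stable)
t=14 Δ0: w6=0 w0=0 w1=0 w5=1 w9=1 w3=0 w2=0 w4=1 w8=1 clk=0 w10=1
  Δ1: clk:0→1
  Δ2: w6:0→1
  Δ3: w8:1→0
  Δ4: w9:1→0
  Δ5: w5:1→0
  Δ6: w1:0→1
  (6Δ to stable)
t=15 Δ0: w6=1 w0=0 w1=1 w5=0 w9=0 w3=0 w2=0 w4=1 w8=0 clk=1 w10=1
  Δ1: clk:1→0
  (1Δ to stable)
t=16 Δ0: w6=1 w0=0 w1=1 w5=0 w9=0 w3=0 w2=0 w4=1 w8=0 clk=0 w10=1
  Δ1: clk:0→1
  Δ2: w6:1→0, w0:0→1
  Δ3: w9:0→1, w8:0→1, w10:1→0
  Δ4: w5:0→1, w8:1→0
  Δ5: w1:1→0
  (5Δ to stable)
t=17 Δ0: w6=0 w0=1 w1=0 w5=1 w9=1 w3=0 w2=0 w4=1 w8=0 clk=1 w10=0
  Δ1: clk:1→0
  (1Δ to stable)
t=18 Δ0: w6=0 w0=1 w1=0 w5=1 w9=1 w3=0 w2=0 w4=1 w8=0 clk=0 w10=0
  Δ1: clk:0→1
  Δ2: w0:1→0
  Δ3: w9:1→0, w10:0→1
  Δ4: w5:1→0, w8:0→1
  Δ5: w1:0→1, w9:0→1
  Δ6: w5:0→1
  Δ7: w1:1→0
  (7Δ to stable)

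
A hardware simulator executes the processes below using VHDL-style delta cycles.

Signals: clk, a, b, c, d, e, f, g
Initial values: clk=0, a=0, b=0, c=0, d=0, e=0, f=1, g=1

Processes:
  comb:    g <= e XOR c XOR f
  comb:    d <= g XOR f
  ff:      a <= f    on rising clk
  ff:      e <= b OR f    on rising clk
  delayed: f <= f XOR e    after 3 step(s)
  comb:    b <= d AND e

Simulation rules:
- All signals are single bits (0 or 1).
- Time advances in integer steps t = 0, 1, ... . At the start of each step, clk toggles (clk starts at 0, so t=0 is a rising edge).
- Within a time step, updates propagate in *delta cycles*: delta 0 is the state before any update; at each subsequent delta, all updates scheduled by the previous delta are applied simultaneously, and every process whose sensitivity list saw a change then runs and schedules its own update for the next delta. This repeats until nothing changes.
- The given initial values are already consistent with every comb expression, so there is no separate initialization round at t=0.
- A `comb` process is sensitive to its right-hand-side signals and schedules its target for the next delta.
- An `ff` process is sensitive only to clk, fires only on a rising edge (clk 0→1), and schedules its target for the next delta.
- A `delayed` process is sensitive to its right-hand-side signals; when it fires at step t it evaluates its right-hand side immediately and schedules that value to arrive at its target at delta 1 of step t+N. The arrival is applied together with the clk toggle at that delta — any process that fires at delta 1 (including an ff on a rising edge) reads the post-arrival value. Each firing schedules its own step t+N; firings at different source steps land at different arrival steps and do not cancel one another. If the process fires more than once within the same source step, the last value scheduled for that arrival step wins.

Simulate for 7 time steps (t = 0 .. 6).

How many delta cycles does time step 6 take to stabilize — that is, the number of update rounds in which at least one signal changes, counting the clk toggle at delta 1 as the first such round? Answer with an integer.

4

[bits: g,c,clk,f,a,e,d,b]
t=0: Δ0=10010000 Δ1=10110000 Δ2=10111100 Δ3=00111100 Δ4=00111110 Δ5=00111111 | 5Δ
t=1: Δ0=00111111 Δ1=00011111 | 1Δ
t=2: Δ0=00011111 Δ1=00111111 | 1Δ
t=3: Δ0=00111111 Δ1=00001111 Δ2=10001101 Δ3=10001110 Δ4=10001111 | 4Δ
t=4: Δ0=10001111 Δ1=10101111 Δ2=10100111 | 2Δ
t=5: Δ0=10100111 Δ1=10000111 | 1Δ
t=6: Δ0=10000111 Δ1=10110111 Δ2=00111101 Δ3=00111110 Δ4=00111111 | 4Δ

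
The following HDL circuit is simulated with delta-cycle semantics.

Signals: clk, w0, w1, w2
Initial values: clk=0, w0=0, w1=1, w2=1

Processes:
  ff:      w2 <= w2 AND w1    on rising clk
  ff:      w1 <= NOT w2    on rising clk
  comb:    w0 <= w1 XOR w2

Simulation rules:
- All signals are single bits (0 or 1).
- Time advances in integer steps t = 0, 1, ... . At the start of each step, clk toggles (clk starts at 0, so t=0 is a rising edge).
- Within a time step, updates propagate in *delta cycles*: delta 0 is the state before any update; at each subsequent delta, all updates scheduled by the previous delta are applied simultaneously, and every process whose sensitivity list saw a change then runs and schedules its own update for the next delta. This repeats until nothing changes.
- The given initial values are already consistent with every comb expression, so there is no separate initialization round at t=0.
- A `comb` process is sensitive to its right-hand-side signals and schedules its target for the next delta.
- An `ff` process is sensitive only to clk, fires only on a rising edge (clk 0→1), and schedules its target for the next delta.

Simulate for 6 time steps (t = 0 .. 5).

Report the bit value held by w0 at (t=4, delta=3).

1

[bits: clk,w2,w1,w0]
t=0: Δ0=0110 Δ1=1110 Δ2=1100 Δ3=1101 | 3Δ
t=1: Δ0=1101 Δ1=0101 | 1Δ
t=2: Δ0=0101 Δ1=1101 Δ2=1001 Δ3=1000 | 3Δ
t=3: Δ0=1000 Δ1=0000 | 1Δ
t=4: Δ0=0000 Δ1=1000 Δ2=1010 Δ3=1011 | 3Δ
t=5: Δ0=1011 Δ1=0011 | 1Δ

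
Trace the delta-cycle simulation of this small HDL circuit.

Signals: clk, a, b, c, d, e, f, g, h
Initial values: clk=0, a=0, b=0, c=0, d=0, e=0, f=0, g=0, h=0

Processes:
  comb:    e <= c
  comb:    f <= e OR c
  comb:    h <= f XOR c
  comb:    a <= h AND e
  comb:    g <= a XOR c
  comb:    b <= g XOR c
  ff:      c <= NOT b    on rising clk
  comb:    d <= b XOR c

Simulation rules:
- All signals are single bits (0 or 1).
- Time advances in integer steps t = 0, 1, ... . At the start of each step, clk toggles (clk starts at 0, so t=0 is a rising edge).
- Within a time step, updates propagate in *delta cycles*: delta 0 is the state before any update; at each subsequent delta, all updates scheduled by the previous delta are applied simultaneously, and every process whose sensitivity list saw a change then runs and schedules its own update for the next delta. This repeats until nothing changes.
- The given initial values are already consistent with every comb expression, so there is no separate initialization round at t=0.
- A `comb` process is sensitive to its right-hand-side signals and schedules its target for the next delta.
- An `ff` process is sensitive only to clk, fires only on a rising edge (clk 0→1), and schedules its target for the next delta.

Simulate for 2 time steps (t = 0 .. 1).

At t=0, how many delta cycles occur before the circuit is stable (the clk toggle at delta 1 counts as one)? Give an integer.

8

t0.Δ0 clk=0 g=0 a=0 c=0 e=0 d=0 b=0 h=0 f=0
t0.Δ1 clk=1 g=0 a=0 c=0 e=0 d=0 b=0 h=0 f=0
t0.Δ2 clk=1 g=0 a=0 c=1 e=0 d=0 b=0 h=0 f=0
t0.Δ3 clk=1 g=1 a=0 c=1 e=1 d=1 b=1 h=1 f=1
t0.Δ4 clk=1 g=1 a=1 c=1 e=1 d=0 b=0 h=0 f=1
t0.Δ5 clk=1 g=0 a=0 c=1 e=1 d=1 b=0 h=0 f=1
t0.Δ6 clk=1 g=1 a=0 c=1 e=1 d=1 b=1 h=0 f=1
t0.Δ7 clk=1 g=1 a=0 c=1 e=1 d=0 b=0 h=0 f=1
t0.Δ8 clk=1 g=1 a=0 c=1 e=1 d=1 b=0 h=0 f=1
t1.Δ0 clk=1 g=1 a=0 c=1 e=1 d=1 b=0 h=0 f=1
t1.Δ1 clk=0 g=1 a=0 c=1 e=1 d=1 b=0 h=0 f=1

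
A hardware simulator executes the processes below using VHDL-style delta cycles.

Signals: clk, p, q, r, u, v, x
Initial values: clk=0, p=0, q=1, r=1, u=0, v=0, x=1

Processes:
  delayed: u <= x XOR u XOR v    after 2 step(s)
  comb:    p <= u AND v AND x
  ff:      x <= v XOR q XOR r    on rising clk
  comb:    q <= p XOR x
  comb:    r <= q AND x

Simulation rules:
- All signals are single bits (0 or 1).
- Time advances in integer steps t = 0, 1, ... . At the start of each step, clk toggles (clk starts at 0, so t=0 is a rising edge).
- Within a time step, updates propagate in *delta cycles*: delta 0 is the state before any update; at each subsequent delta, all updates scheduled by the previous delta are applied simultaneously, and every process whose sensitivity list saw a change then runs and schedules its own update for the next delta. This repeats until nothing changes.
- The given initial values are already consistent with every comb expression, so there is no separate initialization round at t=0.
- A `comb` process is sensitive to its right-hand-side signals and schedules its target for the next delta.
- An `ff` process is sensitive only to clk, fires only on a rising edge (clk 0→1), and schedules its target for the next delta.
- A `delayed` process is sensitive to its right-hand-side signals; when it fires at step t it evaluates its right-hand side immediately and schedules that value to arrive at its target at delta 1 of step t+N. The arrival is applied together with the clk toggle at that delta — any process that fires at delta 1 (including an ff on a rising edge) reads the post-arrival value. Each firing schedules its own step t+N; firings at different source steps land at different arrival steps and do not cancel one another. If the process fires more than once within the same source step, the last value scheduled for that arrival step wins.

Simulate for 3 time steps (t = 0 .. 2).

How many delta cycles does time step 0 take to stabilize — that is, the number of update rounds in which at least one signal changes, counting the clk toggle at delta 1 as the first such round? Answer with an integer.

t0.Δ0 u=0 x=1 clk=0 v=0 q=1 r=1 p=0
t0.Δ1 u=0 x=1 clk=1 v=0 q=1 r=1 p=0
t0.Δ2 u=0 x=0 clk=1 v=0 q=1 r=1 p=0
t0.Δ3 u=0 x=0 clk=1 v=0 q=0 r=0 p=0
t1.Δ0 u=0 x=0 clk=1 v=0 q=0 r=0 p=0
t1.Δ1 u=0 x=0 clk=0 v=0 q=0 r=0 p=0
t2.Δ0 u=0 x=0 clk=0 v=0 q=0 r=0 p=0
t2.Δ1 u=0 x=0 clk=1 v=0 q=0 r=0 p=0

3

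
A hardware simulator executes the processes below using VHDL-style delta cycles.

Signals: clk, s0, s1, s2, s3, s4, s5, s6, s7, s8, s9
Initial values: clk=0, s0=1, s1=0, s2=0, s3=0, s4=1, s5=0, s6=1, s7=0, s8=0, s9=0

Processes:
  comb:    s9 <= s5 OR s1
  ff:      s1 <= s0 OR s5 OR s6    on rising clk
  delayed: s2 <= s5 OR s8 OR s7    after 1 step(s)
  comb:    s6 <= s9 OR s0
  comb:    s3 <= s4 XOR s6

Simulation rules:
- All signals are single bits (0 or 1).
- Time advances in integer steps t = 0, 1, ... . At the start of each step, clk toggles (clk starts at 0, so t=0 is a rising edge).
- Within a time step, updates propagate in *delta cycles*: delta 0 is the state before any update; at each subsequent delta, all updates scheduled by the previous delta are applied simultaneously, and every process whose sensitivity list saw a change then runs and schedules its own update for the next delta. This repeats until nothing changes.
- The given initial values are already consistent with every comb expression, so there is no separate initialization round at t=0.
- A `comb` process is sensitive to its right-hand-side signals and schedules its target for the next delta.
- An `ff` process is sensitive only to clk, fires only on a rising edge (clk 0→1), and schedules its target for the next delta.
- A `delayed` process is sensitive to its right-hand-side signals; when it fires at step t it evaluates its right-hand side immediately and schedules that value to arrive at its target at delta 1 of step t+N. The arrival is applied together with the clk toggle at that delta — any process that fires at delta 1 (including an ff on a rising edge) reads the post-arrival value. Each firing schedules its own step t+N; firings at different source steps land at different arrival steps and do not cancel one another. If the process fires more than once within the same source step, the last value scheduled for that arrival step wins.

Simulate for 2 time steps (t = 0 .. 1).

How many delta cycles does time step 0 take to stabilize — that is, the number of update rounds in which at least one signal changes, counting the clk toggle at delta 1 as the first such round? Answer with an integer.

3

[bits: s0,s8,s7,s2,s3,s1,s5,s6,clk,s9,s4]
t=0: Δ0=10000001001 Δ1=10000001101 Δ2=10000101101 Δ3=10000101111 | 3Δ
t=1: Δ0=10000101111 Δ1=10000101011 | 1Δ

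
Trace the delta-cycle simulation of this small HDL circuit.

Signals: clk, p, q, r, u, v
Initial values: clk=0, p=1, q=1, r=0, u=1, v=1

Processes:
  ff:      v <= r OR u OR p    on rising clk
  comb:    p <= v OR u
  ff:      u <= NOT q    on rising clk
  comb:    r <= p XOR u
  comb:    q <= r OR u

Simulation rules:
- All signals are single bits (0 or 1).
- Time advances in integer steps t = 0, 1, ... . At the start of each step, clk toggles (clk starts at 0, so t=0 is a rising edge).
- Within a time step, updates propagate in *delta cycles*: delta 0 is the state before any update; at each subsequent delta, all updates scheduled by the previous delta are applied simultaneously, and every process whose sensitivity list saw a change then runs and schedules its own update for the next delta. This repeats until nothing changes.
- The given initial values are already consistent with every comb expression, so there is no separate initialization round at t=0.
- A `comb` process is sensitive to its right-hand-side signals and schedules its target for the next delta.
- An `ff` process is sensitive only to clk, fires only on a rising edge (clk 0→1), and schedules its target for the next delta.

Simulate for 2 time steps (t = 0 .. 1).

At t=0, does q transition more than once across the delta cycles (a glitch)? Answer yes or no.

yes

t=0 Δ0: u=1 p=1 r=0 v=1 clk=0 q=1
  Δ1: clk:0→1
  Δ2: u:1→0
  Δ3: r:0→1, q:1→0
  Δ4: q:0→1
  (4Δ to stable)
t=1 Δ0: u=0 p=1 r=1 v=1 clk=1 q=1
  Δ1: clk:1→0
  (1Δ to stable)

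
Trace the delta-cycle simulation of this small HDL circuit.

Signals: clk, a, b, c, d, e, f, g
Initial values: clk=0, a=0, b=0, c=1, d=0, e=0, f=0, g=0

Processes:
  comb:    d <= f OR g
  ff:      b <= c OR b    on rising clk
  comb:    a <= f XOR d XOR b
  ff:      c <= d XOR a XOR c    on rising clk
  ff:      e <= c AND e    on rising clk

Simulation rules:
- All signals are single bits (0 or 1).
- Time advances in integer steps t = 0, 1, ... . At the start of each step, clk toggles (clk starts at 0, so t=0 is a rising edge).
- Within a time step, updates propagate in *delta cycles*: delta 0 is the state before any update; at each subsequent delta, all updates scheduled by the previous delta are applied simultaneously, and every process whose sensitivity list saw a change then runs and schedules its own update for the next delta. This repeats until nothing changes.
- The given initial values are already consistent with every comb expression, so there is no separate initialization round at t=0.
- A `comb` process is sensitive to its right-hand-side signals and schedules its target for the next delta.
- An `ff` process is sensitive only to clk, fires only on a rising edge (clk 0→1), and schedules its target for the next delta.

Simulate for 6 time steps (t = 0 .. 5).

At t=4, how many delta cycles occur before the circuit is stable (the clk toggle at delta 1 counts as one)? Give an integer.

t=0 Δ0: f=0 e=0 b=0 d=0 a=0 clk=0 g=0 c=1
  Δ1: clk:0→1
  Δ2: b:0→1
  Δ3: a:0→1
  (3Δ to stable)
t=1 Δ0: f=0 e=0 b=1 d=0 a=1 clk=1 g=0 c=1
  Δ1: clk:1→0
  (1Δ to stable)
t=2 Δ0: f=0 e=0 b=1 d=0 a=1 clk=0 g=0 c=1
  Δ1: clk:0→1
  Δ2: c:1→0
  (2Δ to stable)
t=3 Δ0: f=0 e=0 b=1 d=0 a=1 clk=1 g=0 c=0
  Δ1: clk:1→0
  (1Δ to stable)
t=4 Δ0: f=0 e=0 b=1 d=0 a=1 clk=0 g=0 c=0
  Δ1: clk:0→1
  Δ2: c:0→1
  (2Δ to stable)
t=5 Δ0: f=0 e=0 b=1 d=0 a=1 clk=1 g=0 c=1
  Δ1: clk:1→0
  (1Δ to stable)

2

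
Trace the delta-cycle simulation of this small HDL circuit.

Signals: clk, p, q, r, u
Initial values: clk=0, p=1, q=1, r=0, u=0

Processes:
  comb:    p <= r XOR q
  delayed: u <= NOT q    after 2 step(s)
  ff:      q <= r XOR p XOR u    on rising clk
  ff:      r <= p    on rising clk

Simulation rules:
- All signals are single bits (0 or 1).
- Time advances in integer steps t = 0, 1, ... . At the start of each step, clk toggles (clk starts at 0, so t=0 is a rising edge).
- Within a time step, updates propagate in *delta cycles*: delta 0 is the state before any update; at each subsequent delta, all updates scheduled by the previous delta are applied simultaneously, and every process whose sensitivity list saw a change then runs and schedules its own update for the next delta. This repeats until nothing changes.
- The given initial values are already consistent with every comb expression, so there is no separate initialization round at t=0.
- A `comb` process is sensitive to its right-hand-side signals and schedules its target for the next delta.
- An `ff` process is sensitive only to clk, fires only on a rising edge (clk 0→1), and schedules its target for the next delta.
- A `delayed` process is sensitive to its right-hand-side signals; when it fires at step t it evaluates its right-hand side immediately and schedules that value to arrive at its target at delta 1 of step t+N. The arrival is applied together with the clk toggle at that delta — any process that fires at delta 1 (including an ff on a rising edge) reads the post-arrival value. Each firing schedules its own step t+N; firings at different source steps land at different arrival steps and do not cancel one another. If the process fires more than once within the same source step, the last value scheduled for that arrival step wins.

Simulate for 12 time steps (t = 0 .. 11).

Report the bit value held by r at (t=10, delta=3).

0

t0.Δ0 r=0 clk=0 u=0 p=1 q=1
t0.Δ1 r=0 clk=1 u=0 p=1 q=1
t0.Δ2 r=1 clk=1 u=0 p=1 q=1
t0.Δ3 r=1 clk=1 u=0 p=0 q=1
t1.Δ0 r=1 clk=1 u=0 p=0 q=1
t1.Δ1 r=1 clk=0 u=0 p=0 q=1
t2.Δ0 r=1 clk=0 u=0 p=0 q=1
t2.Δ1 r=1 clk=1 u=0 p=0 q=1
t2.Δ2 r=0 clk=1 u=0 p=0 q=1
t2.Δ3 r=0 clk=1 u=0 p=1 q=1
t3.Δ0 r=0 clk=1 u=0 p=1 q=1
t3.Δ1 r=0 clk=0 u=0 p=1 q=1
t4.Δ0 r=0 clk=0 u=0 p=1 q=1
t4.Δ1 r=0 clk=1 u=0 p=1 q=1
t4.Δ2 r=1 clk=1 u=0 p=1 q=1
t4.Δ3 r=1 clk=1 u=0 p=0 q=1
t5.Δ0 r=1 clk=1 u=0 p=0 q=1
t5.Δ1 r=1 clk=0 u=0 p=0 q=1
t6.Δ0 r=1 clk=0 u=0 p=0 q=1
t6.Δ1 r=1 clk=1 u=0 p=0 q=1
t6.Δ2 r=0 clk=1 u=0 p=0 q=1
t6.Δ3 r=0 clk=1 u=0 p=1 q=1
t7.Δ0 r=0 clk=1 u=0 p=1 q=1
t7.Δ1 r=0 clk=0 u=0 p=1 q=1
t8.Δ0 r=0 clk=0 u=0 p=1 q=1
t8.Δ1 r=0 clk=1 u=0 p=1 q=1
t8.Δ2 r=1 clk=1 u=0 p=1 q=1
t8.Δ3 r=1 clk=1 u=0 p=0 q=1
t9.Δ0 r=1 clk=1 u=0 p=0 q=1
t9.Δ1 r=1 clk=0 u=0 p=0 q=1
t10.Δ0 r=1 clk=0 u=0 p=0 q=1
t10.Δ1 r=1 clk=1 u=0 p=0 q=1
t10.Δ2 r=0 clk=1 u=0 p=0 q=1
t10.Δ3 r=0 clk=1 u=0 p=1 q=1
t11.Δ0 r=0 clk=1 u=0 p=1 q=1
t11.Δ1 r=0 clk=0 u=0 p=1 q=1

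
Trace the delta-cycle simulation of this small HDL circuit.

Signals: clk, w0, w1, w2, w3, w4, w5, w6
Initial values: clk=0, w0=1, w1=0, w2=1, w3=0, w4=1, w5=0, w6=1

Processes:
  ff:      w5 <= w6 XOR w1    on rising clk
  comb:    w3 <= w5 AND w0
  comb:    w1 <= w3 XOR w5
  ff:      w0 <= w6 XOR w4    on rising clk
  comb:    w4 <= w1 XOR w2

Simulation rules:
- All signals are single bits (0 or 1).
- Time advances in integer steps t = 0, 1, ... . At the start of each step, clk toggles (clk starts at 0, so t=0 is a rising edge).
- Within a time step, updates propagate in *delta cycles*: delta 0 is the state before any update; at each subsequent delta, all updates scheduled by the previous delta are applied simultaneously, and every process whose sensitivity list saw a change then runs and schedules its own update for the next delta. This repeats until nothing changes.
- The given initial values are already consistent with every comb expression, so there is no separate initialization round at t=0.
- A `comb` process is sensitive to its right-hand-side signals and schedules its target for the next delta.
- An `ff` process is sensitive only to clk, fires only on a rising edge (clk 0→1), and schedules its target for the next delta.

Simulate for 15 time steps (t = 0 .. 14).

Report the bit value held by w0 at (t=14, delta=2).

t0.Δ0 clk=0 w4=1 w5=0 w3=0 w0=1 w6=1 w1=0 w2=1
t0.Δ1 clk=1 w4=1 w5=0 w3=0 w0=1 w6=1 w1=0 w2=1
t0.Δ2 clk=1 w4=1 w5=1 w3=0 w0=0 w6=1 w1=0 w2=1
t0.Δ3 clk=1 w4=1 w5=1 w3=0 w0=0 w6=1 w1=1 w2=1
t0.Δ4 clk=1 w4=0 w5=1 w3=0 w0=0 w6=1 w1=1 w2=1
t1.Δ0 clk=1 w4=0 w5=1 w3=0 w0=0 w6=1 w1=1 w2=1
t1.Δ1 clk=0 w4=0 w5=1 w3=0 w0=0 w6=1 w1=1 w2=1
t2.Δ0 clk=0 w4=0 w5=1 w3=0 w0=0 w6=1 w1=1 w2=1
t2.Δ1 clk=1 w4=0 w5=1 w3=0 w0=0 w6=1 w1=1 w2=1
t2.Δ2 clk=1 w4=0 w5=0 w3=0 w0=1 w6=1 w1=1 w2=1
t2.Δ3 clk=1 w4=0 w5=0 w3=0 w0=1 w6=1 w1=0 w2=1
t2.Δ4 clk=1 w4=1 w5=0 w3=0 w0=1 w6=1 w1=0 w2=1
t3.Δ0 clk=1 w4=1 w5=0 w3=0 w0=1 w6=1 w1=0 w2=1
t3.Δ1 clk=0 w4=1 w5=0 w3=0 w0=1 w6=1 w1=0 w2=1
t4.Δ0 clk=0 w4=1 w5=0 w3=0 w0=1 w6=1 w1=0 w2=1
t4.Δ1 clk=1 w4=1 w5=0 w3=0 w0=1 w6=1 w1=0 w2=1
t4.Δ2 clk=1 w4=1 w5=1 w3=0 w0=0 w6=1 w1=0 w2=1
t4.Δ3 clk=1 w4=1 w5=1 w3=0 w0=0 w6=1 w1=1 w2=1
t4.Δ4 clk=1 w4=0 w5=1 w3=0 w0=0 w6=1 w1=1 w2=1
t5.Δ0 clk=1 w4=0 w5=1 w3=0 w0=0 w6=1 w1=1 w2=1
t5.Δ1 clk=0 w4=0 w5=1 w3=0 w0=0 w6=1 w1=1 w2=1
t6.Δ0 clk=0 w4=0 w5=1 w3=0 w0=0 w6=1 w1=1 w2=1
t6.Δ1 clk=1 w4=0 w5=1 w3=0 w0=0 w6=1 w1=1 w2=1
t6.Δ2 clk=1 w4=0 w5=0 w3=0 w0=1 w6=1 w1=1 w2=1
t6.Δ3 clk=1 w4=0 w5=0 w3=0 w0=1 w6=1 w1=0 w2=1
t6.Δ4 clk=1 w4=1 w5=0 w3=0 w0=1 w6=1 w1=0 w2=1
t7.Δ0 clk=1 w4=1 w5=0 w3=0 w0=1 w6=1 w1=0 w2=1
t7.Δ1 clk=0 w4=1 w5=0 w3=0 w0=1 w6=1 w1=0 w2=1
t8.Δ0 clk=0 w4=1 w5=0 w3=0 w0=1 w6=1 w1=0 w2=1
t8.Δ1 clk=1 w4=1 w5=0 w3=0 w0=1 w6=1 w1=0 w2=1
t8.Δ2 clk=1 w4=1 w5=1 w3=0 w0=0 w6=1 w1=0 w2=1
t8.Δ3 clk=1 w4=1 w5=1 w3=0 w0=0 w6=1 w1=1 w2=1
t8.Δ4 clk=1 w4=0 w5=1 w3=0 w0=0 w6=1 w1=1 w2=1
t9.Δ0 clk=1 w4=0 w5=1 w3=0 w0=0 w6=1 w1=1 w2=1
t9.Δ1 clk=0 w4=0 w5=1 w3=0 w0=0 w6=1 w1=1 w2=1
t10.Δ0 clk=0 w4=0 w5=1 w3=0 w0=0 w6=1 w1=1 w2=1
t10.Δ1 clk=1 w4=0 w5=1 w3=0 w0=0 w6=1 w1=1 w2=1
t10.Δ2 clk=1 w4=0 w5=0 w3=0 w0=1 w6=1 w1=1 w2=1
t10.Δ3 clk=1 w4=0 w5=0 w3=0 w0=1 w6=1 w1=0 w2=1
t10.Δ4 clk=1 w4=1 w5=0 w3=0 w0=1 w6=1 w1=0 w2=1
t11.Δ0 clk=1 w4=1 w5=0 w3=0 w0=1 w6=1 w1=0 w2=1
t11.Δ1 clk=0 w4=1 w5=0 w3=0 w0=1 w6=1 w1=0 w2=1
t12.Δ0 clk=0 w4=1 w5=0 w3=0 w0=1 w6=1 w1=0 w2=1
t12.Δ1 clk=1 w4=1 w5=0 w3=0 w0=1 w6=1 w1=0 w2=1
t12.Δ2 clk=1 w4=1 w5=1 w3=0 w0=0 w6=1 w1=0 w2=1
t12.Δ3 clk=1 w4=1 w5=1 w3=0 w0=0 w6=1 w1=1 w2=1
t12.Δ4 clk=1 w4=0 w5=1 w3=0 w0=0 w6=1 w1=1 w2=1
t13.Δ0 clk=1 w4=0 w5=1 w3=0 w0=0 w6=1 w1=1 w2=1
t13.Δ1 clk=0 w4=0 w5=1 w3=0 w0=0 w6=1 w1=1 w2=1
t14.Δ0 clk=0 w4=0 w5=1 w3=0 w0=0 w6=1 w1=1 w2=1
t14.Δ1 clk=1 w4=0 w5=1 w3=0 w0=0 w6=1 w1=1 w2=1
t14.Δ2 clk=1 w4=0 w5=0 w3=0 w0=1 w6=1 w1=1 w2=1
t14.Δ3 clk=1 w4=0 w5=0 w3=0 w0=1 w6=1 w1=0 w2=1
t14.Δ4 clk=1 w4=1 w5=0 w3=0 w0=1 w6=1 w1=0 w2=1

1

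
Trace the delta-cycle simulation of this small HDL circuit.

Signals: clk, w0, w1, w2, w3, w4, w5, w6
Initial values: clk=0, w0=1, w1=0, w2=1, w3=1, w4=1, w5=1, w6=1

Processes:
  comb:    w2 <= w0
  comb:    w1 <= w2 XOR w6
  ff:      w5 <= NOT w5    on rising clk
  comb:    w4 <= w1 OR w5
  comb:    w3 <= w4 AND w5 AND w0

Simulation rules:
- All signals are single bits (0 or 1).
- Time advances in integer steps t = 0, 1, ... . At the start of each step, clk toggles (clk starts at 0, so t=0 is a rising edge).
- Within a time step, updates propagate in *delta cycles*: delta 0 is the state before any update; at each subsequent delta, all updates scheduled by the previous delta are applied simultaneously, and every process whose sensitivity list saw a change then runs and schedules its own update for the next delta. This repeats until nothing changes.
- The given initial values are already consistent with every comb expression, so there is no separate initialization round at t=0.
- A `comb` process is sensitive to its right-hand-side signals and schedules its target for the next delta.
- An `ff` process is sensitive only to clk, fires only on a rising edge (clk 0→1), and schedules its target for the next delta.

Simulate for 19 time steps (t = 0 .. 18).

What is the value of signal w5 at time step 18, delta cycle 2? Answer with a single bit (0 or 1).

1

[bits: w5,w0,w2,w4,clk,w6,w3,w1]
t=0: Δ0=11110110 Δ1=11111110 Δ2=01111110 Δ3=01101100 | 3Δ
t=1: Δ0=01101100 Δ1=01100100 | 1Δ
t=2: Δ0=01100100 Δ1=01101100 Δ2=11101100 Δ3=11111100 Δ4=11111110 | 4Δ
t=3: Δ0=11111110 Δ1=11110110 | 1Δ
t=4: Δ0=11110110 Δ1=11111110 Δ2=01111110 Δ3=01101100 | 3Δ
t=5: Δ0=01101100 Δ1=01100100 | 1Δ
t=6: Δ0=01100100 Δ1=01101100 Δ2=11101100 Δ3=11111100 Δ4=11111110 | 4Δ
t=7: Δ0=11111110 Δ1=11110110 | 1Δ
t=8: Δ0=11110110 Δ1=11111110 Δ2=01111110 Δ3=01101100 | 3Δ
t=9: Δ0=01101100 Δ1=01100100 | 1Δ
t=10: Δ0=01100100 Δ1=01101100 Δ2=11101100 Δ3=11111100 Δ4=11111110 | 4Δ
t=11: Δ0=11111110 Δ1=11110110 | 1Δ
t=12: Δ0=11110110 Δ1=11111110 Δ2=01111110 Δ3=01101100 | 3Δ
t=13: Δ0=01101100 Δ1=01100100 | 1Δ
t=14: Δ0=01100100 Δ1=01101100 Δ2=11101100 Δ3=11111100 Δ4=11111110 | 4Δ
t=15: Δ0=11111110 Δ1=11110110 | 1Δ
t=16: Δ0=11110110 Δ1=11111110 Δ2=01111110 Δ3=01101100 | 3Δ
t=17: Δ0=01101100 Δ1=01100100 | 1Δ
t=18: Δ0=01100100 Δ1=01101100 Δ2=11101100 Δ3=11111100 Δ4=11111110 | 4Δ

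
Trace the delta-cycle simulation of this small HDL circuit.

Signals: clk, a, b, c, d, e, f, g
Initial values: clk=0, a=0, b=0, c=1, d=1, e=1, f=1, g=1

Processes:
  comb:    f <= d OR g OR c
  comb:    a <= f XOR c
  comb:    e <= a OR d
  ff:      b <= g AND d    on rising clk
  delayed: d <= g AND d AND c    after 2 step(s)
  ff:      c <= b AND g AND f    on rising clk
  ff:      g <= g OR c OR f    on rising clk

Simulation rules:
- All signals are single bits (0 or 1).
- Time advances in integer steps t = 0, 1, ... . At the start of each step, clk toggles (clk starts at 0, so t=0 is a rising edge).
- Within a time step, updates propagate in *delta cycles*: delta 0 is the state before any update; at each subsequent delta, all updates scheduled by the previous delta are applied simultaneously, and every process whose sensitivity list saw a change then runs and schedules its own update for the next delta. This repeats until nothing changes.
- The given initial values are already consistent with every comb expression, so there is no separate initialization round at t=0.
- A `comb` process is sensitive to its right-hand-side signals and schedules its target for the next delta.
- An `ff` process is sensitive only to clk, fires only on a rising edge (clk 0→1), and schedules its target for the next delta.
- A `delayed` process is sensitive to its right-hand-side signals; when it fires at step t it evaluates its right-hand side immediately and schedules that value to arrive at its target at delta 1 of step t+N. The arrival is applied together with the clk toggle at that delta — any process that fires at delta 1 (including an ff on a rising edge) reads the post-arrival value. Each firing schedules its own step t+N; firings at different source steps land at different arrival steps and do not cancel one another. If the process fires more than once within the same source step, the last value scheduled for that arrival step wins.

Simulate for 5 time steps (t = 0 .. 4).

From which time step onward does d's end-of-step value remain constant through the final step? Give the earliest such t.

2

[bits: d,c,e,clk,f,b,a,g]
t=0: Δ0=11101001 Δ1=11111001 Δ2=10111101 Δ3=10111111 | 3Δ
t=1: Δ0=10111111 Δ1=10101111 | 1Δ
t=2: Δ0=10101111 Δ1=00111111 Δ2=01111011 Δ3=01111001 Δ4=01011001 | 4Δ
t=3: Δ0=01011001 Δ1=01001001 | 1Δ
t=4: Δ0=01001001 Δ1=01011001 Δ2=00011001 Δ3=00011011 Δ4=00111011 | 4Δ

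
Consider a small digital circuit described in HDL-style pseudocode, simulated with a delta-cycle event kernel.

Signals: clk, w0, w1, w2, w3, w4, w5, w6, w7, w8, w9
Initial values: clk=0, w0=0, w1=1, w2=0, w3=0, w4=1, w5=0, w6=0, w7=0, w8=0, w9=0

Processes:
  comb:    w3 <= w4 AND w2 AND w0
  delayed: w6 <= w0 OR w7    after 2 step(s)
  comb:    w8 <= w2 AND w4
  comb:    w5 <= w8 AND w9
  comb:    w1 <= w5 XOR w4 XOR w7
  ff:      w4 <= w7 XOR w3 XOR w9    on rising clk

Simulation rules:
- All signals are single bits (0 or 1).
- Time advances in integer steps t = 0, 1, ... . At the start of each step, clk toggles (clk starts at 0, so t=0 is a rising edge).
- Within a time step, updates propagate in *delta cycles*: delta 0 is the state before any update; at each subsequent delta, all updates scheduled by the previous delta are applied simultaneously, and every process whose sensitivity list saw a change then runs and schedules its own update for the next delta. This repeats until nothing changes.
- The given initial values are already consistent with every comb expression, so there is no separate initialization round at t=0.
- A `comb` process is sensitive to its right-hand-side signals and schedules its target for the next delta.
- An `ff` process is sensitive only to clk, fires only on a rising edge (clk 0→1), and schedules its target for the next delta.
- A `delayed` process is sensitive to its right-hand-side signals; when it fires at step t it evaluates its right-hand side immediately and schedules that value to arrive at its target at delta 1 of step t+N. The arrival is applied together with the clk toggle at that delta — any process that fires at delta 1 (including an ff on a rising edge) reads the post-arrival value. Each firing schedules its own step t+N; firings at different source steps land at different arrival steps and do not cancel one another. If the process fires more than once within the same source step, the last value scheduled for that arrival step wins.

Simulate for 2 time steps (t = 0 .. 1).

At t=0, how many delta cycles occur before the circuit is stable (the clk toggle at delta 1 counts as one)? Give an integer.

3

[bits: w3,w6,w4,w1,w9,w7,w8,w0,w2,clk,w5]
t=0: Δ0=00110000000 Δ1=00110000010 Δ2=00010000010 Δ3=00000000010 | 3Δ
t=1: Δ0=00000000010 Δ1=00000000000 | 1Δ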